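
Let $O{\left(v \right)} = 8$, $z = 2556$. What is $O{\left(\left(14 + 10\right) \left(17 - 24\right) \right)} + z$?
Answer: $2564$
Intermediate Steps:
$O{\left(\left(14 + 10\right) \left(17 - 24\right) \right)} + z = 8 + 2556 = 2564$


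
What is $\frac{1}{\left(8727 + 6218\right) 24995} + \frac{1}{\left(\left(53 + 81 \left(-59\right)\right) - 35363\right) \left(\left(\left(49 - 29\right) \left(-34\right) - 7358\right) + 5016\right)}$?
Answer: $\frac{70671319}{6465032368123350} \approx 1.0931 \cdot 10^{-8}$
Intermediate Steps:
$\frac{1}{\left(8727 + 6218\right) 24995} + \frac{1}{\left(\left(53 + 81 \left(-59\right)\right) - 35363\right) \left(\left(\left(49 - 29\right) \left(-34\right) - 7358\right) + 5016\right)} = \frac{1}{14945} \cdot \frac{1}{24995} + \frac{1}{\left(\left(53 - 4779\right) - 35363\right) \left(\left(20 \left(-34\right) - 7358\right) + 5016\right)} = \frac{1}{14945} \cdot \frac{1}{24995} + \frac{1}{\left(-4726 - 35363\right) \left(\left(-680 - 7358\right) + 5016\right)} = \frac{1}{373550275} + \frac{1}{\left(-40089\right) \left(-8038 + 5016\right)} = \frac{1}{373550275} - \frac{1}{40089 \left(-3022\right)} = \frac{1}{373550275} - - \frac{1}{121148958} = \frac{1}{373550275} + \frac{1}{121148958} = \frac{70671319}{6465032368123350}$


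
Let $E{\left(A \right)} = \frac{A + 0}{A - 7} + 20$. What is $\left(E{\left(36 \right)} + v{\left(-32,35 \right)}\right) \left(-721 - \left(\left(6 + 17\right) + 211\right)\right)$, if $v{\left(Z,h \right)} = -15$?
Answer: $- \frac{172855}{29} \approx -5960.5$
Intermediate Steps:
$E{\left(A \right)} = 20 + \frac{A}{-7 + A}$ ($E{\left(A \right)} = \frac{A}{-7 + A} + 20 = 20 + \frac{A}{-7 + A}$)
$\left(E{\left(36 \right)} + v{\left(-32,35 \right)}\right) \left(-721 - \left(\left(6 + 17\right) + 211\right)\right) = \left(\frac{7 \left(-20 + 3 \cdot 36\right)}{-7 + 36} - 15\right) \left(-721 - \left(\left(6 + 17\right) + 211\right)\right) = \left(\frac{7 \left(-20 + 108\right)}{29} - 15\right) \left(-721 - \left(23 + 211\right)\right) = \left(7 \cdot \frac{1}{29} \cdot 88 - 15\right) \left(-721 - 234\right) = \left(\frac{616}{29} - 15\right) \left(-721 - 234\right) = \frac{181}{29} \left(-955\right) = - \frac{172855}{29}$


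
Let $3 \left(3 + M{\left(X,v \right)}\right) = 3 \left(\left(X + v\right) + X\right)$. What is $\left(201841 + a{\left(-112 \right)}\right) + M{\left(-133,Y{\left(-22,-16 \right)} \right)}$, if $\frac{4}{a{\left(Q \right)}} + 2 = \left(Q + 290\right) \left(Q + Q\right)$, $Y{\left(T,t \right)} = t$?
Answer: $\frac{4018421970}{19937} \approx 2.0156 \cdot 10^{5}$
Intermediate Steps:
$a{\left(Q \right)} = \frac{4}{-2 + 2 Q \left(290 + Q\right)}$ ($a{\left(Q \right)} = \frac{4}{-2 + \left(Q + 290\right) \left(Q + Q\right)} = \frac{4}{-2 + \left(290 + Q\right) 2 Q} = \frac{4}{-2 + 2 Q \left(290 + Q\right)}$)
$M{\left(X,v \right)} = -3 + v + 2 X$ ($M{\left(X,v \right)} = -3 + \frac{3 \left(\left(X + v\right) + X\right)}{3} = -3 + \frac{3 \left(v + 2 X\right)}{3} = -3 + \frac{3 v + 6 X}{3} = -3 + \left(v + 2 X\right) = -3 + v + 2 X$)
$\left(201841 + a{\left(-112 \right)}\right) + M{\left(-133,Y{\left(-22,-16 \right)} \right)} = \left(201841 + \frac{2}{-1 + \left(-112\right)^{2} + 290 \left(-112\right)}\right) - 285 = \left(201841 + \frac{2}{-1 + 12544 - 32480}\right) - 285 = \left(201841 + \frac{2}{-19937}\right) - 285 = \left(201841 + 2 \left(- \frac{1}{19937}\right)\right) - 285 = \left(201841 - \frac{2}{19937}\right) - 285 = \frac{4024104015}{19937} - 285 = \frac{4018421970}{19937}$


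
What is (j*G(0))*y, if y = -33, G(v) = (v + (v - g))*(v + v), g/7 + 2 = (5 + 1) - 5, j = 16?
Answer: 0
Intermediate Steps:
g = -7 (g = -14 + 7*((5 + 1) - 5) = -14 + 7*(6 - 5) = -14 + 7*1 = -14 + 7 = -7)
G(v) = 2*v*(7 + 2*v) (G(v) = (v + (v - 1*(-7)))*(v + v) = (v + (v + 7))*(2*v) = (v + (7 + v))*(2*v) = (7 + 2*v)*(2*v) = 2*v*(7 + 2*v))
(j*G(0))*y = (16*(2*0*(7 + 2*0)))*(-33) = (16*(2*0*(7 + 0)))*(-33) = (16*(2*0*7))*(-33) = (16*0)*(-33) = 0*(-33) = 0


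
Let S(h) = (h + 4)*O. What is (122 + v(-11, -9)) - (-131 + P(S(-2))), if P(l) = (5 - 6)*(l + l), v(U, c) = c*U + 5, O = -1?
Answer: 353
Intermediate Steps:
S(h) = -4 - h (S(h) = (h + 4)*(-1) = (4 + h)*(-1) = -4 - h)
v(U, c) = 5 + U*c (v(U, c) = U*c + 5 = 5 + U*c)
P(l) = -2*l
(122 + v(-11, -9)) - (-131 + P(S(-2))) = (122 + (5 - 11*(-9))) - (-131 - 2*(-4 - 1*(-2))) = (122 + (5 + 99)) - (-131 - 2*(-4 + 2)) = (122 + 104) - (-131 - 2*(-2)) = 226 - (-131 + 4) = 226 - 1*(-127) = 226 + 127 = 353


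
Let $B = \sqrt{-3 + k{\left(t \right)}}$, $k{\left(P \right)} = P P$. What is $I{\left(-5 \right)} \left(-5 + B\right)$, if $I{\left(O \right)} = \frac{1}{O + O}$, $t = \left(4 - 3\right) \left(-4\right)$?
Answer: $\frac{1}{2} - \frac{\sqrt{13}}{10} \approx 0.13944$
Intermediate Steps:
$t = -4$ ($t = 1 \left(-4\right) = -4$)
$k{\left(P \right)} = P^{2}$
$I{\left(O \right)} = \frac{1}{2 O}$
$B = \sqrt{13}$ ($B = \sqrt{-3 + \left(-4\right)^{2}} = \sqrt{-3 + 16} = \sqrt{13} \approx 3.6056$)
$I{\left(-5 \right)} \left(-5 + B\right) = \frac{1}{2 \left(-5\right)} \left(-5 + \sqrt{13}\right) = \frac{1}{2} \left(- \frac{1}{5}\right) \left(-5 + \sqrt{13}\right) = - \frac{-5 + \sqrt{13}}{10} = \frac{1}{2} - \frac{\sqrt{13}}{10}$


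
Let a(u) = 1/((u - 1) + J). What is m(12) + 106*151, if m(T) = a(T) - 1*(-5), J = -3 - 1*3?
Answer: 80056/5 ≈ 16011.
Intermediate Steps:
J = -6 (J = -3 - 3 = -6)
a(u) = 1/(-7 + u) (a(u) = 1/((u - 1) - 6) = 1/((-1 + u) - 6) = 1/(-7 + u))
m(T) = 5 + 1/(-7 + T) (m(T) = 1/(-7 + T) - 1*(-5) = 1/(-7 + T) + 5 = 5 + 1/(-7 + T))
m(12) + 106*151 = (-34 + 5*12)/(-7 + 12) + 106*151 = (-34 + 60)/5 + 16006 = (⅕)*26 + 16006 = 26/5 + 16006 = 80056/5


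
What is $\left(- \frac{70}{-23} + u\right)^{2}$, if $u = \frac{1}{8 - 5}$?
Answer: $\frac{54289}{4761} \approx 11.403$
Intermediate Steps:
$u = \frac{1}{3} \approx 0.33333$
$\left(- \frac{70}{-23} + u\right)^{2} = \left(- \frac{70}{-23} + \frac{1}{3}\right)^{2} = \left(\left(-70\right) \left(- \frac{1}{23}\right) + \frac{1}{3}\right)^{2} = \left(\frac{70}{23} + \frac{1}{3}\right)^{2} = \left(\frac{233}{69}\right)^{2} = \frac{54289}{4761}$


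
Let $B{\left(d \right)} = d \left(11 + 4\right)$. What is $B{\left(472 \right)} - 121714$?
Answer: $-114634$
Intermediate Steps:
$B{\left(d \right)} = 15 d$ ($B{\left(d \right)} = d 15 = 15 d$)
$B{\left(472 \right)} - 121714 = 15 \cdot 472 - 121714 = 7080 - 121714 = -114634$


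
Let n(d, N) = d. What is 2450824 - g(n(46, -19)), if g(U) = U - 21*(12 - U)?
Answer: 2450064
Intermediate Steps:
g(U) = -252 + 22*U (g(U) = U + (-252 + 21*U) = -252 + 22*U)
2450824 - g(n(46, -19)) = 2450824 - (-252 + 22*46) = 2450824 - (-252 + 1012) = 2450824 - 1*760 = 2450824 - 760 = 2450064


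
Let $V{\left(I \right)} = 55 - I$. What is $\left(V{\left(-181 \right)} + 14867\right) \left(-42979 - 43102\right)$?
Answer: $-1300081343$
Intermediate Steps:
$\left(V{\left(-181 \right)} + 14867\right) \left(-42979 - 43102\right) = \left(\left(55 - -181\right) + 14867\right) \left(-42979 - 43102\right) = \left(\left(55 + 181\right) + 14867\right) \left(-86081\right) = \left(236 + 14867\right) \left(-86081\right) = 15103 \left(-86081\right) = -1300081343$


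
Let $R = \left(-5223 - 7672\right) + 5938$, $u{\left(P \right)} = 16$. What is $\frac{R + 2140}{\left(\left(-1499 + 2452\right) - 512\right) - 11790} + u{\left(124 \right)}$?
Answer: $\frac{186401}{11349} \approx 16.424$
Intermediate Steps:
$R = -6957$ ($R = -12895 + 5938 = -6957$)
$\frac{R + 2140}{\left(\left(-1499 + 2452\right) - 512\right) - 11790} + u{\left(124 \right)} = \frac{-6957 + 2140}{\left(\left(-1499 + 2452\right) - 512\right) - 11790} + 16 = - \frac{4817}{\left(953 - 512\right) - 11790} + 16 = - \frac{4817}{441 - 11790} + 16 = - \frac{4817}{-11349} + 16 = \left(-4817\right) \left(- \frac{1}{11349}\right) + 16 = \frac{4817}{11349} + 16 = \frac{186401}{11349}$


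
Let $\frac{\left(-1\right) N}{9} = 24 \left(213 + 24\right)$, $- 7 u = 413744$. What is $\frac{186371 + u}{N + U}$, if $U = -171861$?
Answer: $- \frac{296951}{520457} \approx -0.57056$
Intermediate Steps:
$u = - \frac{413744}{7}$ ($u = \left(- \frac{1}{7}\right) 413744 = - \frac{413744}{7} \approx -59106.0$)
$N = -51192$ ($N = - 9 \cdot 24 \left(213 + 24\right) = - 9 \cdot 24 \cdot 237 = \left(-9\right) 5688 = -51192$)
$\frac{186371 + u}{N + U} = \frac{186371 - \frac{413744}{7}}{-51192 - 171861} = \frac{890853}{7 \left(-223053\right)} = \frac{890853}{7} \left(- \frac{1}{223053}\right) = - \frac{296951}{520457}$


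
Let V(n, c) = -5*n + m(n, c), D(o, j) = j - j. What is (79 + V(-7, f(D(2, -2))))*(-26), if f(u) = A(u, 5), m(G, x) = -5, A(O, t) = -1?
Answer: -2834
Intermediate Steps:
D(o, j) = 0
f(u) = -1
V(n, c) = -5 - 5*n (V(n, c) = -5*n - 5 = -5 - 5*n)
(79 + V(-7, f(D(2, -2))))*(-26) = (79 + (-5 - 5*(-7)))*(-26) = (79 + (-5 + 35))*(-26) = (79 + 30)*(-26) = 109*(-26) = -2834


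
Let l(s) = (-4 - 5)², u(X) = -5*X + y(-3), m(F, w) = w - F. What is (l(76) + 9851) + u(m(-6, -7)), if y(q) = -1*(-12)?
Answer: 9949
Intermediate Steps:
y(q) = 12
u(X) = 12 - 5*X (u(X) = -5*X + 12 = 12 - 5*X)
l(s) = 81 (l(s) = (-9)² = 81)
(l(76) + 9851) + u(m(-6, -7)) = (81 + 9851) + (12 - 5*(-7 - 1*(-6))) = 9932 + (12 - 5*(-7 + 6)) = 9932 + (12 - 5*(-1)) = 9932 + (12 + 5) = 9932 + 17 = 9949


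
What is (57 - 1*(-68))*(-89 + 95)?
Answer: 750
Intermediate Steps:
(57 - 1*(-68))*(-89 + 95) = (57 + 68)*6 = 125*6 = 750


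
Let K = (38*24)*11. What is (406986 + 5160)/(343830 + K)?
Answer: 22897/19659 ≈ 1.1647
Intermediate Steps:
K = 10032 (K = 912*11 = 10032)
(406986 + 5160)/(343830 + K) = (406986 + 5160)/(343830 + 10032) = 412146/353862 = 412146*(1/353862) = 22897/19659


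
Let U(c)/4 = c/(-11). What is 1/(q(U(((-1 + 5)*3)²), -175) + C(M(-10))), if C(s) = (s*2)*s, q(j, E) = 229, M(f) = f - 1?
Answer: 1/471 ≈ 0.0021231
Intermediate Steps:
U(c) = -4*c/11 (U(c) = 4*(c/(-11)) = 4*(c*(-1/11)) = 4*(-c/11) = -4*c/11)
M(f) = -1 + f
C(s) = 2*s² (C(s) = (2*s)*s = 2*s²)
1/(q(U(((-1 + 5)*3)²), -175) + C(M(-10))) = 1/(229 + 2*(-1 - 10)²) = 1/(229 + 2*(-11)²) = 1/(229 + 2*121) = 1/(229 + 242) = 1/471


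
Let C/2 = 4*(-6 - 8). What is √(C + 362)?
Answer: 5*√10 ≈ 15.811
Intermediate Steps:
C = -112 (C = 2*(4*(-6 - 8)) = 2*(4*(-14)) = 2*(-56) = -112)
√(C + 362) = √(-112 + 362) = √250 = 5*√10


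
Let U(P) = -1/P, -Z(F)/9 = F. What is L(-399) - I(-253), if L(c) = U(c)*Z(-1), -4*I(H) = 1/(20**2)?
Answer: 4933/212800 ≈ 0.023181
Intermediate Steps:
Z(F) = -9*F
I(H) = -1/1600 (I(H) = -1/(4*(20**2)) = -1/4/400 = -1/4*1/400 = -1/1600)
L(c) = -9/c (L(c) = (-1/c)*(-9*(-1)) = -1/c*9 = -9/c)
L(-399) - I(-253) = -9/(-399) - 1*(-1/1600) = -9*(-1/399) + 1/1600 = 3/133 + 1/1600 = 4933/212800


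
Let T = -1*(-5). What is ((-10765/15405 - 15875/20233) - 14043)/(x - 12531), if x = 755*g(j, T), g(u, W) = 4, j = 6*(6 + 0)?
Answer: 875503223063/592895510103 ≈ 1.4767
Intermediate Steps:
j = 36 (j = 6*6 = 36)
T = 5
x = 3020 (x = 755*4 = 3020)
((-10765/15405 - 15875/20233) - 14043)/(x - 12531) = ((-10765/15405 - 15875/20233) - 14043)/(3020 - 12531) = ((-10765*1/15405 - 15875*1/20233) - 14043)/(-9511) = ((-2153/3081 - 15875/20233) - 14043)*(-1/9511) = (-92472524/62337873 - 14043)*(-1/9511) = -875503223063/62337873*(-1/9511) = 875503223063/592895510103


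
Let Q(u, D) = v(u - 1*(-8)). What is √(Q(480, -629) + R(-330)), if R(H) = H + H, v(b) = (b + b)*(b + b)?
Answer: 2*√237979 ≈ 975.66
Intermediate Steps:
v(b) = 4*b² (v(b) = (2*b)*(2*b) = 4*b²)
Q(u, D) = 4*(8 + u)² (Q(u, D) = 4*(u - 1*(-8))² = 4*(u + 8)² = 4*(8 + u)²)
R(H) = 2*H
√(Q(480, -629) + R(-330)) = √(4*(8 + 480)² + 2*(-330)) = √(4*488² - 660) = √(4*238144 - 660) = √(952576 - 660) = √951916 = 2*√237979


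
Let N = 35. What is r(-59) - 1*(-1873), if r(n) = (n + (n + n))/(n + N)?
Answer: 15043/8 ≈ 1880.4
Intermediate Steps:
r(n) = 3*n/(35 + n) (r(n) = (n + (n + n))/(n + 35) = (n + 2*n)/(35 + n) = (3*n)/(35 + n) = 3*n/(35 + n))
r(-59) - 1*(-1873) = 3*(-59)/(35 - 59) - 1*(-1873) = 3*(-59)/(-24) + 1873 = 3*(-59)*(-1/24) + 1873 = 59/8 + 1873 = 15043/8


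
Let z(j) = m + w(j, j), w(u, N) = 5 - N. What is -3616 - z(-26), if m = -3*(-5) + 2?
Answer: -3664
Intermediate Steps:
m = 17 (m = 15 + 2 = 17)
z(j) = 22 - j (z(j) = 17 + (5 - j) = 22 - j)
-3616 - z(-26) = -3616 - (22 - 1*(-26)) = -3616 - (22 + 26) = -3616 - 1*48 = -3616 - 48 = -3664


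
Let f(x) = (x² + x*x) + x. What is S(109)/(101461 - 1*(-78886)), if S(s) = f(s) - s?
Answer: 23762/180347 ≈ 0.13176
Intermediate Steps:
f(x) = x + 2*x² (f(x) = (x² + x²) + x = 2*x² + x = x + 2*x²)
S(s) = -s + s*(1 + 2*s) (S(s) = s*(1 + 2*s) - s = -s + s*(1 + 2*s))
S(109)/(101461 - 1*(-78886)) = (2*109²)/(101461 - 1*(-78886)) = (2*11881)/(101461 + 78886) = 23762/180347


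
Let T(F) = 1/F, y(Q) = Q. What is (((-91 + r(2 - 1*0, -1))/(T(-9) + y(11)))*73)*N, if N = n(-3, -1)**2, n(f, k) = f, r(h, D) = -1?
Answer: -271998/49 ≈ -5551.0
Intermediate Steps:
N = 9 (N = (-3)**2 = 9)
(((-91 + r(2 - 1*0, -1))/(T(-9) + y(11)))*73)*N = (((-91 - 1)/(1/(-9) + 11))*73)*9 = (-92/(-1/9 + 11)*73)*9 = (-92/98/9*73)*9 = (-92*9/98*73)*9 = -414/49*73*9 = -30222/49*9 = -271998/49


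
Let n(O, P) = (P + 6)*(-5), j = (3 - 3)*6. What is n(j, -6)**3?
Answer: 0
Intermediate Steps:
j = 0 (j = 0*6 = 0)
n(O, P) = -30 - 5*P (n(O, P) = (6 + P)*(-5) = -30 - 5*P)
n(j, -6)**3 = (-30 - 5*(-6))**3 = (-30 + 30)**3 = 0**3 = 0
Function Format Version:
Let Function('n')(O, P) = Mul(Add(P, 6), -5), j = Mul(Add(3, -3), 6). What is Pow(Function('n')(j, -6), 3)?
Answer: 0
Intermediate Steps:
j = 0 (j = Mul(0, 6) = 0)
Function('n')(O, P) = Add(-30, Mul(-5, P)) (Function('n')(O, P) = Mul(Add(6, P), -5) = Add(-30, Mul(-5, P)))
Pow(Function('n')(j, -6), 3) = Pow(Add(-30, Mul(-5, -6)), 3) = Pow(Add(-30, 30), 3) = Pow(0, 3) = 0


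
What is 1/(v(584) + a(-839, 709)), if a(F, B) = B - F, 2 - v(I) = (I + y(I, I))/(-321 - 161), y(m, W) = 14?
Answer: 241/373849 ≈ 0.00064465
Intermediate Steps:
v(I) = 489/241 + I/482 (v(I) = 2 - (I + 14)/(-321 - 161) = 2 - (14 + I)/(-482) = 2 - (14 + I)*(-1)/482 = 2 - (-7/241 - I/482) = 2 + (7/241 + I/482) = 489/241 + I/482)
1/(v(584) + a(-839, 709)) = 1/((489/241 + (1/482)*584) + (709 - 1*(-839))) = 1/((489/241 + 292/241) + (709 + 839)) = 1/(781/241 + 1548) = 1/(373849/241) = 241/373849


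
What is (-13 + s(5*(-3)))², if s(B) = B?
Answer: 784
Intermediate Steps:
(-13 + s(5*(-3)))² = (-13 + 5*(-3))² = (-13 - 15)² = (-28)² = 784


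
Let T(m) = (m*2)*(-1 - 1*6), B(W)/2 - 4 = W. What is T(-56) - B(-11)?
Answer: 798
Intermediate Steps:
B(W) = 8 + 2*W
T(m) = -14*m (T(m) = (2*m)*(-1 - 6) = (2*m)*(-7) = -14*m)
T(-56) - B(-11) = -14*(-56) - (8 + 2*(-11)) = 784 - (8 - 22) = 784 - 1*(-14) = 784 + 14 = 798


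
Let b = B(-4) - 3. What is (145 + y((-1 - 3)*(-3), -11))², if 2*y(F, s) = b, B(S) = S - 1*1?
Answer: 19881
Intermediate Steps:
B(S) = -1 + S (B(S) = S - 1 = -1 + S)
b = -8 (b = (-1 - 4) - 3 = -5 - 3 = -8)
y(F, s) = -4 (y(F, s) = (½)*(-8) = -4)
(145 + y((-1 - 3)*(-3), -11))² = (145 - 4)² = 141² = 19881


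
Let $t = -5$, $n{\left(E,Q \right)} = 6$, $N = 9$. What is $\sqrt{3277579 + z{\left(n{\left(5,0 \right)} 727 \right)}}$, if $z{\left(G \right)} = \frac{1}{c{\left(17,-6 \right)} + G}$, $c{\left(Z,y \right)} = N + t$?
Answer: $\frac{\sqrt{62477066688890}}{4366} \approx 1810.4$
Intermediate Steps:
$c{\left(Z,y \right)} = 4$ ($c{\left(Z,y \right)} = 9 - 5 = 4$)
$z{\left(G \right)} = \frac{1}{4 + G}$
$\sqrt{3277579 + z{\left(n{\left(5,0 \right)} 727 \right)}} = \sqrt{3277579 + \frac{1}{4 + 6 \cdot 727}} = \sqrt{3277579 + \frac{1}{4 + 4362}} = \sqrt{3277579 + \frac{1}{4366}} = \sqrt{\frac{14309909915}{4366}} = \frac{\sqrt{62477066688890}}{4366}$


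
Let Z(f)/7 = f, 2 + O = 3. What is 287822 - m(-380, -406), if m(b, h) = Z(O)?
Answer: 287815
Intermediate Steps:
O = 1 (O = -2 + 3 = 1)
Z(f) = 7*f
m(b, h) = 7 (m(b, h) = 7*1 = 7)
287822 - m(-380, -406) = 287822 - 1*7 = 287822 - 7 = 287815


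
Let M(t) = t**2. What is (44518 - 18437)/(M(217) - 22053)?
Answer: 2371/2276 ≈ 1.0417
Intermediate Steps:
(44518 - 18437)/(M(217) - 22053) = (44518 - 18437)/(217**2 - 22053) = 26081/(47089 - 22053) = 26081/25036 = 26081*(1/25036) = 2371/2276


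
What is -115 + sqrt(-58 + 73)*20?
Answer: -115 + 20*sqrt(15) ≈ -37.540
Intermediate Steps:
-115 + sqrt(-58 + 73)*20 = -115 + sqrt(15)*20 = -115 + 20*sqrt(15)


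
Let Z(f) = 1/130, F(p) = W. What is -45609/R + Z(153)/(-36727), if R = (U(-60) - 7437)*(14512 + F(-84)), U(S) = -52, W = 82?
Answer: 54412833031/130456880215415 ≈ 0.00041709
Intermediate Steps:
F(p) = 82
Z(f) = 1/130
R = -109294466 (R = (-52 - 7437)*(14512 + 82) = -7489*14594 = -109294466)
-45609/R + Z(153)/(-36727) = -45609/(-109294466) + (1/130)/(-36727) = -45609*(-1/109294466) + (1/130)*(-1/36727) = 45609/109294466 - 1/4774510 = 54412833031/130456880215415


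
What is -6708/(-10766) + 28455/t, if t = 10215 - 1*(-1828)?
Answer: 193565487/64827469 ≈ 2.9859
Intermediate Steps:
t = 12043 (t = 10215 + 1828 = 12043)
-6708/(-10766) + 28455/t = -6708/(-10766) + 28455/12043 = -6708*(-1/10766) + 28455*(1/12043) = 3354/5383 + 28455/12043 = 193565487/64827469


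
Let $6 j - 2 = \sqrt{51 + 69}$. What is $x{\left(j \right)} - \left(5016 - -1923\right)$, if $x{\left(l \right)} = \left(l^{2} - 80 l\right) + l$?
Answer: $- \frac{62657}{9} - \frac{235 \sqrt{30}}{9} \approx -7104.9$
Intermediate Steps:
$j = \frac{1}{3} + \frac{\sqrt{30}}{3}$ ($j = \frac{1}{3} + \frac{\sqrt{51 + 69}}{6} = \frac{1}{3} + \frac{\sqrt{120}}{6} = \frac{1}{3} + \frac{2 \sqrt{30}}{6} = \frac{1}{3} + \frac{\sqrt{30}}{3} \approx 2.1591$)
$x{\left(l \right)} = l^{2} - 79 l$
$x{\left(j \right)} - \left(5016 - -1923\right) = \left(\frac{1}{3} + \frac{\sqrt{30}}{3}\right) \left(-79 + \left(\frac{1}{3} + \frac{\sqrt{30}}{3}\right)\right) - \left(5016 - -1923\right) = \left(\frac{1}{3} + \frac{\sqrt{30}}{3}\right) \left(- \frac{236}{3} + \frac{\sqrt{30}}{3}\right) - \left(5016 + 1923\right) = \left(- \frac{236}{3} + \frac{\sqrt{30}}{3}\right) \left(\frac{1}{3} + \frac{\sqrt{30}}{3}\right) - 6939 = -6939 + \left(- \frac{236}{3} + \frac{\sqrt{30}}{3}\right) \left(\frac{1}{3} + \frac{\sqrt{30}}{3}\right)$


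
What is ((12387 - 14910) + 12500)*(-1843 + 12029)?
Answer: 101625722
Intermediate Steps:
((12387 - 14910) + 12500)*(-1843 + 12029) = (-2523 + 12500)*10186 = 9977*10186 = 101625722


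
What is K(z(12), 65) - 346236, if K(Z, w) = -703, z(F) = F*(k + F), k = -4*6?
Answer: -346939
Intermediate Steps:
k = -24
z(F) = F*(-24 + F)
K(z(12), 65) - 346236 = -703 - 346236 = -346939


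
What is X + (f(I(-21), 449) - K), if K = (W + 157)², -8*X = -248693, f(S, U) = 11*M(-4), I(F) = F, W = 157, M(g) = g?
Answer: -540427/8 ≈ -67553.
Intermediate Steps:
f(S, U) = -44 (f(S, U) = 11*(-4) = -44)
X = 248693/8 (X = -⅛*(-248693) = 248693/8 ≈ 31087.)
K = 98596 (K = (157 + 157)² = 314² = 98596)
X + (f(I(-21), 449) - K) = 248693/8 + (-44 - 1*98596) = 248693/8 + (-44 - 98596) = 248693/8 - 98640 = -540427/8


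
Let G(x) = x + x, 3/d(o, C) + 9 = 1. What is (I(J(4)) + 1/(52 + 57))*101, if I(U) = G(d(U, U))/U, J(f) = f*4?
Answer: -26563/6976 ≈ -3.8078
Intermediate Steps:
J(f) = 4*f
d(o, C) = -3/8 (d(o, C) = 3/(-9 + 1) = 3/(-8) = 3*(-⅛) = -3/8)
G(x) = 2*x
I(U) = -3/(4*U) (I(U) = (2*(-3/8))/U = -3/(4*U))
(I(J(4)) + 1/(52 + 57))*101 = (-3/(4*(4*4)) + 1/(52 + 57))*101 = (-¾/16 + 1/109)*101 = (-¾*1/16 + 1/109)*101 = (-3/64 + 1/109)*101 = -263/6976*101 = -26563/6976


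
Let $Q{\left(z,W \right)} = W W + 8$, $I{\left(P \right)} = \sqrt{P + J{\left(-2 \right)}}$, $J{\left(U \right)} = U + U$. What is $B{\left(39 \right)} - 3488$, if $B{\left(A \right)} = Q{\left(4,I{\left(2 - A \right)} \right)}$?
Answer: $-3521$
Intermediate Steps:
$J{\left(U \right)} = 2 U$
$I{\left(P \right)} = \sqrt{-4 + P}$ ($I{\left(P \right)} = \sqrt{P + 2 \left(-2\right)} = \sqrt{P - 4} = \sqrt{-4 + P}$)
$Q{\left(z,W \right)} = 8 + W^{2}$ ($Q{\left(z,W \right)} = W^{2} + 8 = 8 + W^{2}$)
$B{\left(A \right)} = 6 - A$ ($B{\left(A \right)} = 8 + \left(\sqrt{-4 - \left(-2 + A\right)}\right)^{2} = 8 + \left(\sqrt{-2 - A}\right)^{2} = 8 - \left(2 + A\right) = 6 - A$)
$B{\left(39 \right)} - 3488 = \left(6 - 39\right) - 3488 = -33 - 3488 = -3521$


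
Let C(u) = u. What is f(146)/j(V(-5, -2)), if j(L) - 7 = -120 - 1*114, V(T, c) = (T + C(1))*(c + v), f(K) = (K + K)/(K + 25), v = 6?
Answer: -292/38817 ≈ -0.0075225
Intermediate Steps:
f(K) = 2*K/(25 + K) (f(K) = (2*K)/(25 + K) = 2*K/(25 + K))
V(T, c) = (1 + T)*(6 + c) (V(T, c) = (T + 1)*(c + 6) = (1 + T)*(6 + c))
j(L) = -227 (j(L) = 7 + (-120 - 1*114) = 7 + (-120 - 114) = 7 - 234 = -227)
f(146)/j(V(-5, -2)) = (2*146/(25 + 146))/(-227) = (2*146/171)*(-1/227) = (2*146*(1/171))*(-1/227) = (292/171)*(-1/227) = -292/38817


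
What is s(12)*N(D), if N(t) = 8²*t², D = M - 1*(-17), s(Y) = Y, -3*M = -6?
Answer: 277248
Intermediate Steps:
M = 2 (M = -⅓*(-6) = 2)
D = 19 (D = 2 - 1*(-17) = 2 + 17 = 19)
N(t) = 64*t²
s(12)*N(D) = 12*(64*19²) = 12*(64*361) = 12*23104 = 277248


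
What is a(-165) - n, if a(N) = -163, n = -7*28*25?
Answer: 4737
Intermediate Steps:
n = -4900 (n = -196*25 = -4900)
a(-165) - n = -163 - 1*(-4900) = -163 + 4900 = 4737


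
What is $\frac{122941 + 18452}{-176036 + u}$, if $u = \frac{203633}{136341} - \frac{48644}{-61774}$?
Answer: $- \frac{595429177482531}{741306942414539} \approx -0.80322$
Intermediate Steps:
$u = \frac{9605698273}{4211164467}$ ($u = 203633 \cdot \frac{1}{136341} - - \frac{24322}{30887} = \frac{203633}{136341} + \frac{24322}{30887} = \frac{9605698273}{4211164467} \approx 2.281$)
$\frac{122941 + 18452}{-176036 + u} = \frac{122941 + 18452}{-176036 + \frac{9605698273}{4211164467}} = \frac{141393}{- \frac{741306942414539}{4211164467}} = 141393 \left(- \frac{4211164467}{741306942414539}\right) = - \frac{595429177482531}{741306942414539}$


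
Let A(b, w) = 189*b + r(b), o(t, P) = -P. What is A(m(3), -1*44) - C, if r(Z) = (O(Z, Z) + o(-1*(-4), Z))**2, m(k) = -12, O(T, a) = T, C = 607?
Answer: -2875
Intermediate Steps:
r(Z) = 0 (r(Z) = (Z - Z)**2 = 0**2 = 0)
A(b, w) = 189*b (A(b, w) = 189*b + 0 = 189*b)
A(m(3), -1*44) - C = 189*(-12) - 1*607 = -2268 - 607 = -2875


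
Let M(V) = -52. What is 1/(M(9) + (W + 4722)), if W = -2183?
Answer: 1/2487 ≈ 0.00040209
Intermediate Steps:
1/(M(9) + (W + 4722)) = 1/(-52 + (-2183 + 4722)) = 1/(-52 + 2539) = 1/2487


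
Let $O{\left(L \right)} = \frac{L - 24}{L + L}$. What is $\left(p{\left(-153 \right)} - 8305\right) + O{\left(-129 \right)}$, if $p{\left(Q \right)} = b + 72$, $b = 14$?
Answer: $- \frac{706783}{86} \approx -8218.4$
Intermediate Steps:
$p{\left(Q \right)} = 86$ ($p{\left(Q \right)} = 14 + 72 = 86$)
$O{\left(L \right)} = \frac{-24 + L}{2 L}$
$\left(p{\left(-153 \right)} - 8305\right) + O{\left(-129 \right)} = \left(86 - 8305\right) + \frac{-24 - 129}{2 \left(-129\right)} = -8219 + \frac{1}{2} \left(- \frac{1}{129}\right) \left(-153\right) = -8219 + \frac{51}{86} = - \frac{706783}{86}$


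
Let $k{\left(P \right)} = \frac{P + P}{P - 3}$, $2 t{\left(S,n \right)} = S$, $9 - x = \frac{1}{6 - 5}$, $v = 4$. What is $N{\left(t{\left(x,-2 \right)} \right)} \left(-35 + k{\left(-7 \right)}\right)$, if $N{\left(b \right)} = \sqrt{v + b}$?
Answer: $- \frac{336 \sqrt{2}}{5} \approx -95.035$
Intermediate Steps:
$x = 8$ ($x = 9 - \frac{1}{6 - 5} = 9 - 1^{-1} = 9 - 1 = 8$)
$t{\left(S,n \right)} = \frac{S}{2}$
$k{\left(P \right)} = \frac{2 P}{-3 + P}$
$N{\left(b \right)} = \sqrt{4 + b}$
$N{\left(t{\left(x,-2 \right)} \right)} \left(-35 + k{\left(-7 \right)}\right) = \sqrt{4 + \frac{1}{2} \cdot 8} \left(-35 + 2 \left(-7\right) \frac{1}{-3 - 7}\right) = \sqrt{4 + 4} \left(-35 + 2 \left(-7\right) \frac{1}{-10}\right) = \sqrt{8} \left(-35 + 2 \left(-7\right) \left(- \frac{1}{10}\right)\right) = 2 \sqrt{2} \left(-35 + \frac{7}{5}\right) = 2 \sqrt{2} \left(- \frac{168}{5}\right) = - \frac{336 \sqrt{2}}{5}$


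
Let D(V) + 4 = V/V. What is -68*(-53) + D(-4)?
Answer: 3601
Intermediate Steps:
D(V) = -3 (D(V) = -4 + V/V = -4 + 1 = -3)
-68*(-53) + D(-4) = -68*(-53) - 3 = 3604 - 3 = 3601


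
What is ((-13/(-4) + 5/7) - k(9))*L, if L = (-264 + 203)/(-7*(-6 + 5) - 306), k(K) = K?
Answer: -8601/8372 ≈ -1.0274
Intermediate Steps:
L = 61/299 (L = -61/(-7*(-1) - 306) = -61/(7 - 306) = -61/(-299) = -61*(-1/299) = 61/299 ≈ 0.20401)
((-13/(-4) + 5/7) - k(9))*L = ((-13/(-4) + 5/7) - 1*9)*(61/299) = ((-13*(-1/4) + 5*(1/7)) - 9)*(61/299) = ((13/4 + 5/7) - 9)*(61/299) = (111/28 - 9)*(61/299) = -141/28*61/299 = -8601/8372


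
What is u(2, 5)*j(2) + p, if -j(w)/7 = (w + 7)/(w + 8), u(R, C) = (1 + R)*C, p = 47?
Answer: -95/2 ≈ -47.500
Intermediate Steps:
u(R, C) = C*(1 + R)
j(w) = -7*(7 + w)/(8 + w) (j(w) = -7*(w + 7)/(w + 8) = -7*(7 + w)/(8 + w))
u(2, 5)*j(2) + p = (5*(1 + 2))*(7*(-7 - 1*2)/(8 + 2)) + 47 = (5*3)*(7*(-7 - 2)/10) + 47 = 15*(7*(⅒)*(-9)) + 47 = 15*(-63/10) + 47 = -189/2 + 47 = -95/2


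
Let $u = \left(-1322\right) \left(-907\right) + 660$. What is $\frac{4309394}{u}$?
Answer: $\frac{2154697}{599857} \approx 3.592$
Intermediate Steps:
$u = 1199714$ ($u = 1199054 + 660 = 1199714$)
$\frac{4309394}{u} = \frac{4309394}{1199714} = 4309394 \cdot \frac{1}{1199714} = \frac{2154697}{599857}$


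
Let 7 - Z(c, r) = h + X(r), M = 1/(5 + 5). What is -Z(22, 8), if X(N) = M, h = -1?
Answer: -79/10 ≈ -7.9000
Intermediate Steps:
M = ⅒ (M = 1/10 = ⅒ ≈ 0.10000)
X(N) = ⅒
Z(c, r) = 79/10 (Z(c, r) = 7 - (-1 + ⅒) = 7 - 1*(-9/10) = 7 + 9/10 = 79/10)
-Z(22, 8) = -1*79/10 = -79/10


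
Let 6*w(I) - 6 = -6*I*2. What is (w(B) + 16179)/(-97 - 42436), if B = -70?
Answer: -16320/42533 ≈ -0.38370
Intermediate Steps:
w(I) = 1 - 2*I (w(I) = 1 + (-6*I*2)/6 = 1 + (-12*I)/6 = 1 - 2*I)
(w(B) + 16179)/(-97 - 42436) = ((1 - 2*(-70)) + 16179)/(-97 - 42436) = ((1 + 140) + 16179)/(-42533) = (141 + 16179)*(-1/42533) = 16320*(-1/42533) = -16320/42533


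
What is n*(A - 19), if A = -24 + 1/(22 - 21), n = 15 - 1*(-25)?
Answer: -1680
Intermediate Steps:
n = 40 (n = 15 + 25 = 40)
A = -23 (A = -24 + 1/1 = -24 + 1 = -23)
n*(A - 19) = 40*(-23 - 19) = 40*(-42) = -1680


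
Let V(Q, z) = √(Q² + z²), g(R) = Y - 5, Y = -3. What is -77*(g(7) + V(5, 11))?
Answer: 616 - 77*√146 ≈ -314.39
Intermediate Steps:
g(R) = -8 (g(R) = -3 - 5 = -8)
-77*(g(7) + V(5, 11)) = -77*(-8 + √(5² + 11²)) = -77*(-8 + √(25 + 121)) = -77*(-8 + √146) = 616 - 77*√146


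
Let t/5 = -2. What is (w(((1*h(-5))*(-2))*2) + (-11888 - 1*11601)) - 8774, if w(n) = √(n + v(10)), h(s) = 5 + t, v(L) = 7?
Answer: -32263 + 3*√3 ≈ -32258.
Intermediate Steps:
t = -10 (t = 5*(-2) = -10)
h(s) = -5 (h(s) = 5 - 10 = -5)
w(n) = √(7 + n) (w(n) = √(n + 7) = √(7 + n))
(w(((1*h(-5))*(-2))*2) + (-11888 - 1*11601)) - 8774 = (√(7 + ((1*(-5))*(-2))*2) + (-11888 - 1*11601)) - 8774 = (√(7 - 5*(-2)*2) + (-11888 - 11601)) - 8774 = (√(7 + 10*2) - 23489) - 8774 = (√(7 + 20) - 23489) - 8774 = (√27 - 23489) - 8774 = (3*√3 - 23489) - 8774 = (-23489 + 3*√3) - 8774 = -32263 + 3*√3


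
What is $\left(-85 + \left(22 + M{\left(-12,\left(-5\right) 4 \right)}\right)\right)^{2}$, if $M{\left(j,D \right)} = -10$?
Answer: $5329$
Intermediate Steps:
$\left(-85 + \left(22 + M{\left(-12,\left(-5\right) 4 \right)}\right)\right)^{2} = \left(-85 + \left(22 - 10\right)\right)^{2} = \left(-85 + 12\right)^{2} = \left(-73\right)^{2} = 5329$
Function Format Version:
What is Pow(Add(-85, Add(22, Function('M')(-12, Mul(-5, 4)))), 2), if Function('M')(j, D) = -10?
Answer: 5329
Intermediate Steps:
Pow(Add(-85, Add(22, Function('M')(-12, Mul(-5, 4)))), 2) = Pow(Add(-85, Add(22, -10)), 2) = Pow(Add(-85, 12), 2) = Pow(-73, 2) = 5329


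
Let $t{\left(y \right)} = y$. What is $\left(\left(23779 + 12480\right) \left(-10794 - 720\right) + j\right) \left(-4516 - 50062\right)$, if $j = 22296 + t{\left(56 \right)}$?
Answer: $22784337857372$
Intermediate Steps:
$j = 22352$ ($j = 22296 + 56 = 22352$)
$\left(\left(23779 + 12480\right) \left(-10794 - 720\right) + j\right) \left(-4516 - 50062\right) = \left(\left(23779 + 12480\right) \left(-10794 - 720\right) + 22352\right) \left(-4516 - 50062\right) = \left(36259 \left(-11514\right) + 22352\right) \left(-54578\right) = \left(-417486126 + 22352\right) \left(-54578\right) = \left(-417463774\right) \left(-54578\right) = 22784337857372$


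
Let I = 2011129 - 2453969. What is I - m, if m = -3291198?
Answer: 2848358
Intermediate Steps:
I = -442840
I - m = -442840 - 1*(-3291198) = -442840 + 3291198 = 2848358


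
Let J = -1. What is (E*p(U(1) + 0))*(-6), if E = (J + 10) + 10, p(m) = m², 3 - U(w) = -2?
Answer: -2850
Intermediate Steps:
U(w) = 5 (U(w) = 3 - 1*(-2) = 3 + 2 = 5)
E = 19 (E = (-1 + 10) + 10 = 9 + 10 = 19)
(E*p(U(1) + 0))*(-6) = (19*(5 + 0)²)*(-6) = (19*5²)*(-6) = (19*25)*(-6) = 475*(-6) = -2850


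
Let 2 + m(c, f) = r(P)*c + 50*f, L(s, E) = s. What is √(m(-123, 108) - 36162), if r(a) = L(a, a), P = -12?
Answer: 2*I*√7322 ≈ 171.14*I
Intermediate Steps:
r(a) = a
m(c, f) = -2 - 12*c + 50*f (m(c, f) = -2 + (-12*c + 50*f) = -2 - 12*c + 50*f)
√(m(-123, 108) - 36162) = √((-2 - 12*(-123) + 50*108) - 36162) = √((-2 + 1476 + 5400) - 36162) = √(6874 - 36162) = √(-29288) = 2*I*√7322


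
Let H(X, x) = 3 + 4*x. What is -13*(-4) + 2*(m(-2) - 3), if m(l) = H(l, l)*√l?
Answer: 46 - 10*I*√2 ≈ 46.0 - 14.142*I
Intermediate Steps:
m(l) = √l*(3 + 4*l) (m(l) = (3 + 4*l)*√l = √l*(3 + 4*l))
-13*(-4) + 2*(m(-2) - 3) = -13*(-4) + 2*(√(-2)*(3 + 4*(-2)) - 3) = 52 + 2*((I*√2)*(3 - 8) - 3) = 52 + 2*((I*√2)*(-5) - 3) = 52 + 2*(-5*I*√2 - 3) = 52 + 2*(-3 - 5*I*√2) = 52 + (-6 - 10*I*√2) = 46 - 10*I*√2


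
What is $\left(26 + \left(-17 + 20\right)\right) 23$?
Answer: $667$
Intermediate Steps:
$\left(26 + \left(-17 + 20\right)\right) 23 = \left(26 + 3\right) 23 = 29 \cdot 23 = 667$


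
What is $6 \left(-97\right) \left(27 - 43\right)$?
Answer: $9312$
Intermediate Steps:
$6 \left(-97\right) \left(27 - 43\right) = - 582 \left(27 - 43\right) = \left(-582\right) \left(-16\right) = 9312$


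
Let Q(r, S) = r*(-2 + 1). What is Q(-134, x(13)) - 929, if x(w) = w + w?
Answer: -795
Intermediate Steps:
x(w) = 2*w
Q(r, S) = -r (Q(r, S) = r*(-1) = -r)
Q(-134, x(13)) - 929 = -1*(-134) - 929 = 134 - 929 = -795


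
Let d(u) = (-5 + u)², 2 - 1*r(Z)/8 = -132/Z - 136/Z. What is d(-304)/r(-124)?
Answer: -2959911/40 ≈ -73998.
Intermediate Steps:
r(Z) = 16 + 2144/Z (r(Z) = 16 - 8*(-132/Z - 136/Z) = 16 - (-2144)/Z = 16 + 2144/Z)
d(-304)/r(-124) = (-5 - 304)²/(16 + 2144/(-124)) = (-309)²/(16 + 2144*(-1/124)) = 95481/(16 - 536/31) = 95481/(-40/31) = 95481*(-31/40) = -2959911/40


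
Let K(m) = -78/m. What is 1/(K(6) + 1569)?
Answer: 1/1556 ≈ 0.00064267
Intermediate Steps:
1/(K(6) + 1569) = 1/(-78/6 + 1569) = 1/(-78*⅙ + 1569) = 1/(-13 + 1569) = 1/1556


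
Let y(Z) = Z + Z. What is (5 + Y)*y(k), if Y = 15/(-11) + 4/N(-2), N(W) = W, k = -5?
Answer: -180/11 ≈ -16.364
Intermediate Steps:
y(Z) = 2*Z
Y = -37/11 (Y = 15/(-11) + 4/(-2) = 15*(-1/11) + 4*(-½) = -15/11 - 2 = -37/11 ≈ -3.3636)
(5 + Y)*y(k) = (5 - 37/11)*(2*(-5)) = (18/11)*(-10) = -180/11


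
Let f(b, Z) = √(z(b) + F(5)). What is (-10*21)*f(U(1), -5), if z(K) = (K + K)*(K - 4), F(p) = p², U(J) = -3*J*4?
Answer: -210*√409 ≈ -4247.0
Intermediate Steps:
U(J) = -12*J
z(K) = 2*K*(-4 + K) (z(K) = (2*K)*(-4 + K) = 2*K*(-4 + K))
f(b, Z) = √(25 + 2*b*(-4 + b)) (f(b, Z) = √(2*b*(-4 + b) + 5²) = √(2*b*(-4 + b) + 25) = √(25 + 2*b*(-4 + b)))
(-10*21)*f(U(1), -5) = (-10*21)*√(25 + 2*(-12*1)*(-4 - 12*1)) = -210*√(25 + 2*(-12)*(-4 - 12)) = -210*√(25 + 2*(-12)*(-16)) = -210*√(25 + 384) = -210*√409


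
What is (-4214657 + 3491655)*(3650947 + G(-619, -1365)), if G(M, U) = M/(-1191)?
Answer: -3143814049164992/1191 ≈ -2.6396e+12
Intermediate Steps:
G(M, U) = -M/1191 (G(M, U) = M*(-1/1191) = -M/1191)
(-4214657 + 3491655)*(3650947 + G(-619, -1365)) = (-4214657 + 3491655)*(3650947 - 1/1191*(-619)) = -723002*(3650947 + 619/1191) = -723002*4348278496/1191 = -3143814049164992/1191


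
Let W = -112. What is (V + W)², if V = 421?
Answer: 95481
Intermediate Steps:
(V + W)² = (421 - 112)² = 309² = 95481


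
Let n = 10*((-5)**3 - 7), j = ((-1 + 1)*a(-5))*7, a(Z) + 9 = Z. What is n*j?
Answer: 0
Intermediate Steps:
a(Z) = -9 + Z
j = 0 (j = ((-1 + 1)*(-9 - 5))*7 = (0*(-14))*7 = 0*7 = 0)
n = -1320 (n = 10*(-125 - 7) = 10*(-132) = -1320)
n*j = -1320*0 = 0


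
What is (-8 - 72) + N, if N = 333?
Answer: 253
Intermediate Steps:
(-8 - 72) + N = (-8 - 72) + 333 = -80 + 333 = 253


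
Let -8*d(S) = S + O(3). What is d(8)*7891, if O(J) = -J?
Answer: -39455/8 ≈ -4931.9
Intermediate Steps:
d(S) = 3/8 - S/8 (d(S) = -(S - 1*3)/8 = -(S - 3)/8 = -(-3 + S)/8 = 3/8 - S/8)
d(8)*7891 = (3/8 - 1/8*8)*7891 = (3/8 - 1)*7891 = -5/8*7891 = -39455/8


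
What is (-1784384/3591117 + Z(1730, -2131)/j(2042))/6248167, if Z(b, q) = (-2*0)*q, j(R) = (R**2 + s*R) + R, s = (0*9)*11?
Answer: -1784384/22437898732539 ≈ -7.9525e-8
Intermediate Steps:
s = 0 (s = 0*11 = 0)
j(R) = R + R**2 (j(R) = (R**2 + 0*R) + R = (R**2 + 0) + R = R**2 + R = R + R**2)
Z(b, q) = 0 (Z(b, q) = 0*q = 0)
(-1784384/3591117 + Z(1730, -2131)/j(2042))/6248167 = (-1784384/3591117 + 0/((2042*(1 + 2042))))/6248167 = (-1784384*1/3591117 + 0/((2042*2043)))*(1/6248167) = (-1784384/3591117 + 0/4171806)*(1/6248167) = (-1784384/3591117 + 0*(1/4171806))*(1/6248167) = (-1784384/3591117 + 0)*(1/6248167) = -1784384/3591117*1/6248167 = -1784384/22437898732539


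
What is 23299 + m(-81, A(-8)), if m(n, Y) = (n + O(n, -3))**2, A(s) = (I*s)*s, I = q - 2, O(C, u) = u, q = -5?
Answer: 30355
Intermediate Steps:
I = -7 (I = -5 - 2 = -7)
A(s) = -7*s**2 (A(s) = (-7*s)*s = -7*s**2)
m(n, Y) = (-3 + n)**2 (m(n, Y) = (n - 3)**2 = (-3 + n)**2)
23299 + m(-81, A(-8)) = 23299 + (-3 - 81)**2 = 23299 + (-84)**2 = 23299 + 7056 = 30355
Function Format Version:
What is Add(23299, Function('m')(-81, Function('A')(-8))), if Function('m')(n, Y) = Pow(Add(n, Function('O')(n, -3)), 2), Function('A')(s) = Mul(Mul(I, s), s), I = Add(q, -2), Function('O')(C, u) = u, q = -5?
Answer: 30355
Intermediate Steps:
I = -7 (I = Add(-5, -2) = -7)
Function('A')(s) = Mul(-7, Pow(s, 2)) (Function('A')(s) = Mul(Mul(-7, s), s) = Mul(-7, Pow(s, 2)))
Function('m')(n, Y) = Pow(Add(-3, n), 2) (Function('m')(n, Y) = Pow(Add(n, -3), 2) = Pow(Add(-3, n), 2))
Add(23299, Function('m')(-81, Function('A')(-8))) = Add(23299, Pow(Add(-3, -81), 2)) = Add(23299, Pow(-84, 2)) = Add(23299, 7056) = 30355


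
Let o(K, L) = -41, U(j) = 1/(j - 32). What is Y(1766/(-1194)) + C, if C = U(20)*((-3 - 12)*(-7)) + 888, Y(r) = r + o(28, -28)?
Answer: 1998209/2388 ≈ 836.77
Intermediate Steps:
U(j) = 1/(-32 + j)
Y(r) = -41 + r (Y(r) = r - 41 = -41 + r)
C = 3517/4 (C = ((-3 - 12)*(-7))/(-32 + 20) + 888 = (-15*(-7))/(-12) + 888 = -1/12*105 + 888 = -35/4 + 888 = 3517/4 ≈ 879.25)
Y(1766/(-1194)) + C = (-41 + 1766/(-1194)) + 3517/4 = (-41 + 1766*(-1/1194)) + 3517/4 = (-41 - 883/597) + 3517/4 = -25360/597 + 3517/4 = 1998209/2388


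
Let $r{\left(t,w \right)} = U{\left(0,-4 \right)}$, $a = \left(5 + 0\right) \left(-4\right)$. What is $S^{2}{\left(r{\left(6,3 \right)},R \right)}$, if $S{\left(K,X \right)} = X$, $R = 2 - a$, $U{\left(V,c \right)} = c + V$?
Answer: $484$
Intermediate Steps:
$U{\left(V,c \right)} = V + c$
$a = -20$ ($a = 5 \left(-4\right) = -20$)
$r{\left(t,w \right)} = -4$ ($r{\left(t,w \right)} = 0 - 4 = -4$)
$R = 22$ ($R = 2 - -20 = 2 + 20 = 22$)
$S^{2}{\left(r{\left(6,3 \right)},R \right)} = 22^{2} = 484$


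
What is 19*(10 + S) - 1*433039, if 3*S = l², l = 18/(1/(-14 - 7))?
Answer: 472083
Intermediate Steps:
l = -378 (l = 18/(1/(-21)) = 18/(-1/21) = 18*(-21) = -378)
S = 47628 (S = (⅓)*(-378)² = (⅓)*142884 = 47628)
19*(10 + S) - 1*433039 = 19*(10 + 47628) - 1*433039 = 19*47638 - 433039 = 905122 - 433039 = 472083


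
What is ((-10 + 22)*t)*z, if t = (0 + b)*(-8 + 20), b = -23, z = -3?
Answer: 9936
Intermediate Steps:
t = -276 (t = (0 - 23)*(-8 + 20) = -23*12 = -276)
((-10 + 22)*t)*z = ((-10 + 22)*(-276))*(-3) = (12*(-276))*(-3) = -3312*(-3) = 9936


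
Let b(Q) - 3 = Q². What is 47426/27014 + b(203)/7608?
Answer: 184264747/25690314 ≈ 7.1725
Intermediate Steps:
b(Q) = 3 + Q²
47426/27014 + b(203)/7608 = 47426/27014 + (3 + 203²)/7608 = 47426*(1/27014) + (3 + 41209)*(1/7608) = 23713/13507 + 41212*(1/7608) = 23713/13507 + 10303/1902 = 184264747/25690314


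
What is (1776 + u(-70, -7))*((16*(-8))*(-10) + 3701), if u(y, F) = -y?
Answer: 9194926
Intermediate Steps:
(1776 + u(-70, -7))*((16*(-8))*(-10) + 3701) = (1776 - 1*(-70))*((16*(-8))*(-10) + 3701) = (1776 + 70)*(-128*(-10) + 3701) = 1846*(1280 + 3701) = 1846*4981 = 9194926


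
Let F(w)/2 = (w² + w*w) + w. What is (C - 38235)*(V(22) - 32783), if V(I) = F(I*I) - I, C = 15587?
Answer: -20500675176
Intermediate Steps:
F(w) = 2*w + 4*w² (F(w) = 2*((w² + w*w) + w) = 2*((w² + w²) + w) = 2*(2*w² + w) = 2*(w + 2*w²) = 2*w + 4*w²)
V(I) = -I + 2*I²*(1 + 2*I²) (V(I) = 2*(I*I)*(1 + 2*(I*I)) - I = 2*I²*(1 + 2*I²) - I = -I + 2*I²*(1 + 2*I²))
(C - 38235)*(V(22) - 32783) = (15587 - 38235)*(22*(-1 + 2*22 + 4*22³) - 32783) = -22648*(22*(-1 + 44 + 4*10648) - 32783) = -22648*(22*(-1 + 44 + 42592) - 32783) = -22648*(22*42635 - 32783) = -22648*(937970 - 32783) = -22648*905187 = -20500675176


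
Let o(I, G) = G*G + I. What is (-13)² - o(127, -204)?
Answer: -41574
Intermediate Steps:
o(I, G) = I + G² (o(I, G) = G² + I = I + G²)
(-13)² - o(127, -204) = (-13)² - (127 + (-204)²) = 169 - (127 + 41616) = 169 - 1*41743 = 169 - 41743 = -41574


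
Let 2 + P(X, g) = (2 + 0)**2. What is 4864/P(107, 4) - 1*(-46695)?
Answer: 49127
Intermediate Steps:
P(X, g) = 2 (P(X, g) = -2 + (2 + 0)**2 = -2 + 2**2 = -2 + 4 = 2)
4864/P(107, 4) - 1*(-46695) = 4864/2 - 1*(-46695) = 4864*(1/2) + 46695 = 2432 + 46695 = 49127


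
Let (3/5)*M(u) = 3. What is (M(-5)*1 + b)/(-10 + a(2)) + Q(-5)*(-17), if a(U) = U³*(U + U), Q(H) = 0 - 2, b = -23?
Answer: 365/11 ≈ 33.182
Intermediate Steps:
Q(H) = -2
M(u) = 5 (M(u) = (5/3)*3 = 5)
a(U) = 2*U⁴ (a(U) = U³*(2*U) = 2*U⁴)
(M(-5)*1 + b)/(-10 + a(2)) + Q(-5)*(-17) = (5*1 - 23)/(-10 + 2*2⁴) - 2*(-17) = (5 - 23)/(-10 + 2*16) + 34 = -18/(-10 + 32) + 34 = -18/22 + 34 = -18*1/22 + 34 = -9/11 + 34 = 365/11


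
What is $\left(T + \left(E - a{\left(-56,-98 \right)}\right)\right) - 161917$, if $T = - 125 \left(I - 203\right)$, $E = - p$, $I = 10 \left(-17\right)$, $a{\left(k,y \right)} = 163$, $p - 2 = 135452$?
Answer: $-250909$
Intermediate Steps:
$p = 135454$ ($p = 2 + 135452 = 135454$)
$I = -170$
$E = -135454$ ($E = \left(-1\right) 135454 = -135454$)
$T = 46625$ ($T = - 125 \left(-170 - 203\right) = \left(-125\right) \left(-373\right) = 46625$)
$\left(T + \left(E - a{\left(-56,-98 \right)}\right)\right) - 161917 = \left(46625 - 135617\right) - 161917 = -88992 - 161917 = -250909$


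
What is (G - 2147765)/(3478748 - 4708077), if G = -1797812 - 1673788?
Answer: 5619365/1229329 ≈ 4.5711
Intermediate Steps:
G = -3471600
(G - 2147765)/(3478748 - 4708077) = (-3471600 - 2147765)/(3478748 - 4708077) = -5619365/(-1229329) = -5619365*(-1/1229329) = 5619365/1229329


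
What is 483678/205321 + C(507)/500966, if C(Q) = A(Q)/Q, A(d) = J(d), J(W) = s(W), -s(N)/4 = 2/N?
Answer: 31142287435703942/13219880992633107 ≈ 2.3557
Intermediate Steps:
s(N) = -8/N
J(W) = -8/W
A(d) = -8/d
C(Q) = -8/Q² (C(Q) = (-8/Q)/Q = -8/Q²)
483678/205321 + C(507)/500966 = 483678/205321 - 8/507²/500966 = 483678*(1/205321) - 8*1/257049*(1/500966) = 483678/205321 - 8/257049*1/500966 = 483678/205321 - 4/64386404667 = 31142287435703942/13219880992633107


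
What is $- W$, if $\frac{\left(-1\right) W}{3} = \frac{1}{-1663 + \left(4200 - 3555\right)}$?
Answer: $- \frac{3}{1018} \approx -0.002947$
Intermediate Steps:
$W = \frac{3}{1018}$ ($W = - \frac{3}{-1663 + \left(4200 - 3555\right)} = - \frac{3}{-1663 + 645} = - \frac{3}{-1018} = \left(-3\right) \left(- \frac{1}{1018}\right) = \frac{3}{1018} \approx 0.002947$)
$- W = \left(-1\right) \frac{3}{1018} = - \frac{3}{1018}$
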